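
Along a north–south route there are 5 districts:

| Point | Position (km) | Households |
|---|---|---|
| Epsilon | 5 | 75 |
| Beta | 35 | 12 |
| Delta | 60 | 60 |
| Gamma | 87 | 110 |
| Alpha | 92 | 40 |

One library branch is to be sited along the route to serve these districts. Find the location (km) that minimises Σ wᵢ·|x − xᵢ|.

For a sum of weighted absolute distances on a line, the optimum is the weighted median (not the mean). Total weight W = 297; half-weight = 148.5.
Sort by position and accumulate weight:
  km 5 (Epsilon, w=75) → cum 75
  km 35 (Beta, w=12) → cum 87
  km 60 (Delta, w=60) → cum 147
  km 87 (Gamma, w=110) → cum 257  ≥ 148.5 → median here
  km 92 (Alpha, w=40) → cum 297
Optimal location: km 87.

x = 87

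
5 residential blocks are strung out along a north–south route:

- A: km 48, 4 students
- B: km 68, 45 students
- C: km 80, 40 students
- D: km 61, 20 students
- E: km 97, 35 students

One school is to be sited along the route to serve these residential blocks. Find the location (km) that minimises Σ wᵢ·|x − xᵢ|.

x = 80

For a sum of weighted absolute distances on a line, the optimum is the weighted median (not the mean). Total weight W = 144; half-weight = 72.
Sort by position and accumulate weight:
  km 48 (A, w=4) → cum 4
  km 61 (D, w=20) → cum 24
  km 68 (B, w=45) → cum 69
  km 80 (C, w=40) → cum 109  ≥ 72 → median here
  km 97 (E, w=35) → cum 144
Optimal location: km 80.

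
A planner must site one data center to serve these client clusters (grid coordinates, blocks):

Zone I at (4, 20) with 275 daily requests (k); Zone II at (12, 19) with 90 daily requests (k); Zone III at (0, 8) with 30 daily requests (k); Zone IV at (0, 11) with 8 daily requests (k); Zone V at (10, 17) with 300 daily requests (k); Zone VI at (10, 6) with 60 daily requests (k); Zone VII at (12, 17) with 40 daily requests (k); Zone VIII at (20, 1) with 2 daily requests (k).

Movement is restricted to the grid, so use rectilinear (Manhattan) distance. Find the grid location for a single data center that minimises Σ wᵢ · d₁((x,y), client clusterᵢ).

(10, 17)

Manhattan distance separates: Σwᵢ(|x−xᵢ|+|y−yᵢ|) = Σwᵢ|x−xᵢ| + Σwᵢ|y−yᵢ|, so x and y are optimised independently as 1-D weighted medians.
Total weight W = 805; half = 402.5.
x-coordinate, sorted with cumulative weight:
  x=0 (Zone III, w=30) cum 30
  x=0 (Zone IV, w=8) cum 38
  x=4 (Zone I, w=275) cum 313
  x=10 (Zone V, w=300) cum 613  ← median
  x=10 (Zone VI, w=60) cum 673
  x=12 (Zone II, w=90) cum 763
  x=12 (Zone VII, w=40) cum 803
  x=20 (Zone VIII, w=2) cum 805
⇒ x* = 10
y-coordinate, sorted with cumulative weight:
  y=1 (Zone VIII, w=2) cum 2
  y=6 (Zone VI, w=60) cum 62
  y=8 (Zone III, w=30) cum 92
  y=11 (Zone IV, w=8) cum 100
  y=17 (Zone V, w=300) cum 400
  y=17 (Zone VII, w=40) cum 440  ← median
  y=19 (Zone II, w=90) cum 530
  y=20 (Zone I, w=275) cum 805
⇒ y* = 17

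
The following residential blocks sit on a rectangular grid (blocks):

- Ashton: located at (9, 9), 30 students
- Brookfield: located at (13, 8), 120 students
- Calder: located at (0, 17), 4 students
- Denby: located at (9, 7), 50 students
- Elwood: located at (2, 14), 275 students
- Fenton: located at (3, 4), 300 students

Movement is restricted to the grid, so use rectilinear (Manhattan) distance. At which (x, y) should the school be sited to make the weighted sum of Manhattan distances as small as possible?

(3, 8)

Manhattan distance separates: Σwᵢ(|x−xᵢ|+|y−yᵢ|) = Σwᵢ|x−xᵢ| + Σwᵢ|y−yᵢ|, so x and y are optimised independently as 1-D weighted medians.
Total weight W = 779; half = 389.5.
x-coordinate, sorted with cumulative weight:
  x=0 (Calder, w=4) cum 4
  x=2 (Elwood, w=275) cum 279
  x=3 (Fenton, w=300) cum 579  ← median
  x=9 (Ashton, w=30) cum 609
  x=9 (Denby, w=50) cum 659
  x=13 (Brookfield, w=120) cum 779
⇒ x* = 3
y-coordinate, sorted with cumulative weight:
  y=4 (Fenton, w=300) cum 300
  y=7 (Denby, w=50) cum 350
  y=8 (Brookfield, w=120) cum 470  ← median
  y=9 (Ashton, w=30) cum 500
  y=14 (Elwood, w=275) cum 775
  y=17 (Calder, w=4) cum 779
⇒ y* = 8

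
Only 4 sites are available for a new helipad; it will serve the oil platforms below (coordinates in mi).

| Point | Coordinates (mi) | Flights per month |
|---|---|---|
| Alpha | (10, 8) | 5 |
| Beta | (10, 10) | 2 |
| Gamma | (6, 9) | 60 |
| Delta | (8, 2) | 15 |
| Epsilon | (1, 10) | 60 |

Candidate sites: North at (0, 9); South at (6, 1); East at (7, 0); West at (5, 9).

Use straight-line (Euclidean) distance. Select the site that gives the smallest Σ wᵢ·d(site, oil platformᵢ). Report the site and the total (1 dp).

Total weighted distance at each candidate:
  North (0, 9): total = 674.7
  South (6, 1): total = 1191.3
  East (7, 0): total = 1340.2
  West (5, 9): total = 457.3
Minimum is at West with total 457.3 mi.

West, total 457.3 mi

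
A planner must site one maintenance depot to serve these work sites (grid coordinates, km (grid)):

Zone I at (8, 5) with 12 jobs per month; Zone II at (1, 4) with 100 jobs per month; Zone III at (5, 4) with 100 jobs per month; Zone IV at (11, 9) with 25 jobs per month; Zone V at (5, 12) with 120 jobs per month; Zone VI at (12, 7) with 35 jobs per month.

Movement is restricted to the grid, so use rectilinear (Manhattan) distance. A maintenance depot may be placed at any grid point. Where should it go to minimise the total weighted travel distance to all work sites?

(5, 4)

Manhattan distance separates: Σwᵢ(|x−xᵢ|+|y−yᵢ|) = Σwᵢ|x−xᵢ| + Σwᵢ|y−yᵢ|, so x and y are optimised independently as 1-D weighted medians.
Total weight W = 392; half = 196.
x-coordinate, sorted with cumulative weight:
  x=1 (Zone II, w=100) cum 100
  x=5 (Zone III, w=100) cum 200  ← median
  x=5 (Zone V, w=120) cum 320
  x=8 (Zone I, w=12) cum 332
  x=11 (Zone IV, w=25) cum 357
  x=12 (Zone VI, w=35) cum 392
⇒ x* = 5
y-coordinate, sorted with cumulative weight:
  y=4 (Zone II, w=100) cum 100
  y=4 (Zone III, w=100) cum 200  ← median
  y=5 (Zone I, w=12) cum 212
  y=7 (Zone VI, w=35) cum 247
  y=9 (Zone IV, w=25) cum 272
  y=12 (Zone V, w=120) cum 392
⇒ y* = 4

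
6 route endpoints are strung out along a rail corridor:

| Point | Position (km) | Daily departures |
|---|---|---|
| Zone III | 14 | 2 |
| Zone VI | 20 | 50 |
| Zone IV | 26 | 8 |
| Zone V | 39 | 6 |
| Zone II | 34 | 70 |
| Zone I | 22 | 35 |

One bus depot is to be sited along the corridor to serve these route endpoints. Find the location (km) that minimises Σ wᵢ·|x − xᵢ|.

For a sum of weighted absolute distances on a line, the optimum is the weighted median (not the mean). Total weight W = 171; half-weight = 85.5.
Sort by position and accumulate weight:
  km 14 (Zone III, w=2) → cum 2
  km 20 (Zone VI, w=50) → cum 52
  km 22 (Zone I, w=35) → cum 87  ≥ 85.5 → median here
  km 26 (Zone IV, w=8) → cum 95
  km 34 (Zone II, w=70) → cum 165
  km 39 (Zone V, w=6) → cum 171
Optimal location: km 22.

x = 22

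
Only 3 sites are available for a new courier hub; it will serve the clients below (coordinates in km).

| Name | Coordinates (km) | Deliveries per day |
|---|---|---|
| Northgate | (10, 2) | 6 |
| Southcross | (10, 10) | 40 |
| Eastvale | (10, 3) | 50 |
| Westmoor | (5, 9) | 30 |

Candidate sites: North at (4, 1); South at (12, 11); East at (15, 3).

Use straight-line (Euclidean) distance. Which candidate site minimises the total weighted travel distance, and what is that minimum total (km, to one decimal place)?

Total weighted distance at each candidate:
  North (4, 1): total = 1027.3
  South (12, 11): total = 775.5
  East (15, 3): total = 974.5
Minimum is at South with total 775.5 km.

South, total 775.5 km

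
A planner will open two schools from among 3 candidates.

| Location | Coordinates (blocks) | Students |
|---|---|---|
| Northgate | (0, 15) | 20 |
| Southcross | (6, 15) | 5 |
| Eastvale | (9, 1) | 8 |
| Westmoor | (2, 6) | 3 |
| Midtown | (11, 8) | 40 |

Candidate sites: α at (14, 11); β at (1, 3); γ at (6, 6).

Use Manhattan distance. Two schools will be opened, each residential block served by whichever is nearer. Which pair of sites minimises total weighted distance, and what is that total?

Evaluate every pair (each demand assigned to the nearer of the two):
  {α, β}: total = 652
  {α, γ}: total = 661
  {β, γ}: total = 661
Best pair: {α, β} with total 652.

{α, β}, total 652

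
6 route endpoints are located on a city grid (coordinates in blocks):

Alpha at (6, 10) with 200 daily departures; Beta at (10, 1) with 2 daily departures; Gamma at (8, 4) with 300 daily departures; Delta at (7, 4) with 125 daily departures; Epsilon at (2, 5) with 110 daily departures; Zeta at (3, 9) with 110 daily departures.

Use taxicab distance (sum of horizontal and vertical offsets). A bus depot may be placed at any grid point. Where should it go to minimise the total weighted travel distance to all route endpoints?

Manhattan distance separates: Σwᵢ(|x−xᵢ|+|y−yᵢ|) = Σwᵢ|x−xᵢ| + Σwᵢ|y−yᵢ|, so x and y are optimised independently as 1-D weighted medians.
Total weight W = 847; half = 423.5.
x-coordinate, sorted with cumulative weight:
  x=2 (Epsilon, w=110) cum 110
  x=3 (Zeta, w=110) cum 220
  x=6 (Alpha, w=200) cum 420
  x=7 (Delta, w=125) cum 545  ← median
  x=8 (Gamma, w=300) cum 845
  x=10 (Beta, w=2) cum 847
⇒ x* = 7
y-coordinate, sorted with cumulative weight:
  y=1 (Beta, w=2) cum 2
  y=4 (Gamma, w=300) cum 302
  y=4 (Delta, w=125) cum 427  ← median
  y=5 (Epsilon, w=110) cum 537
  y=9 (Zeta, w=110) cum 647
  y=10 (Alpha, w=200) cum 847
⇒ y* = 4

(7, 4)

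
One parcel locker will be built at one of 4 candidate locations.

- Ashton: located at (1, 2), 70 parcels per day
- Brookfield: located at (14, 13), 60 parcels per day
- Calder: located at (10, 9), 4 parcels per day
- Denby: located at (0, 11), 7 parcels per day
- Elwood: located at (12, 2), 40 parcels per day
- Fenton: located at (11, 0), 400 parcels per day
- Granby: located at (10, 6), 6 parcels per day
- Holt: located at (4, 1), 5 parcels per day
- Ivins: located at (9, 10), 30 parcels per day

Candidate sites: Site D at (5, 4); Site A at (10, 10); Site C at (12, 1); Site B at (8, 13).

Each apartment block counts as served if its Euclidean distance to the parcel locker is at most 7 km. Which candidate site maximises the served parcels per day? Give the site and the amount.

Coverage radius r = 7 km; a point is covered iff (Δx)²+(Δy)² ≤ 7² = 49.
  Site D (5, 4): covers {Ashton, Granby, Holt} → 81
  Site A (10, 10): covers {Brookfield, Calder, Granby, Ivins} → 100
  Site C (12, 1): covers {Elwood, Fenton, Granby} → 446
  Site B (8, 13): covers {Brookfield, Calder, Ivins} → 94
Maximum coverage at Site C: 446 parcels per day.

Site C, covering 446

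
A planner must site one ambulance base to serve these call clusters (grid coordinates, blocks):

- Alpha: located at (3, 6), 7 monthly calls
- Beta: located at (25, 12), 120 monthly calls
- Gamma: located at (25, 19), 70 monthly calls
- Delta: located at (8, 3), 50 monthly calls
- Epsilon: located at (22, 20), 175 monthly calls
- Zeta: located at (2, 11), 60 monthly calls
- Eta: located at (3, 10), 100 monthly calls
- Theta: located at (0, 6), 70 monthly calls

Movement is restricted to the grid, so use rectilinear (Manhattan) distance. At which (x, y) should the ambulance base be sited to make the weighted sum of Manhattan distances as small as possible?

(22, 12)

Manhattan distance separates: Σwᵢ(|x−xᵢ|+|y−yᵢ|) = Σwᵢ|x−xᵢ| + Σwᵢ|y−yᵢ|, so x and y are optimised independently as 1-D weighted medians.
Total weight W = 652; half = 326.
x-coordinate, sorted with cumulative weight:
  x=0 (Theta, w=70) cum 70
  x=2 (Zeta, w=60) cum 130
  x=3 (Alpha, w=7) cum 137
  x=3 (Eta, w=100) cum 237
  x=8 (Delta, w=50) cum 287
  x=22 (Epsilon, w=175) cum 462  ← median
  x=25 (Beta, w=120) cum 582
  x=25 (Gamma, w=70) cum 652
⇒ x* = 22
y-coordinate, sorted with cumulative weight:
  y=3 (Delta, w=50) cum 50
  y=6 (Alpha, w=7) cum 57
  y=6 (Theta, w=70) cum 127
  y=10 (Eta, w=100) cum 227
  y=11 (Zeta, w=60) cum 287
  y=12 (Beta, w=120) cum 407  ← median
  y=19 (Gamma, w=70) cum 477
  y=20 (Epsilon, w=175) cum 652
⇒ y* = 12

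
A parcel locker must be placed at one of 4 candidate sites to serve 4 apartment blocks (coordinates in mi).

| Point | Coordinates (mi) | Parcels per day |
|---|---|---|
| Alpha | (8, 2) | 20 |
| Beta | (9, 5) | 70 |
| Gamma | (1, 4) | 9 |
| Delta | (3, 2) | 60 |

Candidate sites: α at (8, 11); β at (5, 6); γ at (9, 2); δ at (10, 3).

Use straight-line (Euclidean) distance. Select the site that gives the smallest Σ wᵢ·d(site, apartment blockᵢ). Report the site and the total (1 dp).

Total weighted distance at each candidate:
  α (8, 11): total = 1312.6
  β (5, 6): total = 697.2
  γ (9, 2): total = 664.2
  δ (10, 3): total = 707.0
Minimum is at γ with total 664.2 mi.

γ, total 664.2 mi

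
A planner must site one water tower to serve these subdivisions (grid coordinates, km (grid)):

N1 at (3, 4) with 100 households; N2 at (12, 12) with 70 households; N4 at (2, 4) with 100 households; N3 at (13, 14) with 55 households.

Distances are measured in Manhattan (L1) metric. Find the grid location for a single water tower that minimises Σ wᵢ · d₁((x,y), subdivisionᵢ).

Manhattan distance separates: Σwᵢ(|x−xᵢ|+|y−yᵢ|) = Σwᵢ|x−xᵢ| + Σwᵢ|y−yᵢ|, so x and y are optimised independently as 1-D weighted medians.
Total weight W = 325; half = 162.5.
x-coordinate, sorted with cumulative weight:
  x=2 (N4, w=100) cum 100
  x=3 (N1, w=100) cum 200  ← median
  x=12 (N2, w=70) cum 270
  x=13 (N3, w=55) cum 325
⇒ x* = 3
y-coordinate, sorted with cumulative weight:
  y=4 (N1, w=100) cum 100
  y=4 (N4, w=100) cum 200  ← median
  y=12 (N2, w=70) cum 270
  y=14 (N3, w=55) cum 325
⇒ y* = 4

(3, 4)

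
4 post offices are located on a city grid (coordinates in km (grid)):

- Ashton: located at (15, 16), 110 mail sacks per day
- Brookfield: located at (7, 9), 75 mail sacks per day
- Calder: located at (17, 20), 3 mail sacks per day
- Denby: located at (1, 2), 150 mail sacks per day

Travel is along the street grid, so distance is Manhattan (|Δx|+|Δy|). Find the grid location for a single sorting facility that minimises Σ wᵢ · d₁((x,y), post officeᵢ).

Manhattan distance separates: Σwᵢ(|x−xᵢ|+|y−yᵢ|) = Σwᵢ|x−xᵢ| + Σwᵢ|y−yᵢ|, so x and y are optimised independently as 1-D weighted medians.
Total weight W = 338; half = 169.
x-coordinate, sorted with cumulative weight:
  x=1 (Denby, w=150) cum 150
  x=7 (Brookfield, w=75) cum 225  ← median
  x=15 (Ashton, w=110) cum 335
  x=17 (Calder, w=3) cum 338
⇒ x* = 7
y-coordinate, sorted with cumulative weight:
  y=2 (Denby, w=150) cum 150
  y=9 (Brookfield, w=75) cum 225  ← median
  y=16 (Ashton, w=110) cum 335
  y=20 (Calder, w=3) cum 338
⇒ y* = 9

(7, 9)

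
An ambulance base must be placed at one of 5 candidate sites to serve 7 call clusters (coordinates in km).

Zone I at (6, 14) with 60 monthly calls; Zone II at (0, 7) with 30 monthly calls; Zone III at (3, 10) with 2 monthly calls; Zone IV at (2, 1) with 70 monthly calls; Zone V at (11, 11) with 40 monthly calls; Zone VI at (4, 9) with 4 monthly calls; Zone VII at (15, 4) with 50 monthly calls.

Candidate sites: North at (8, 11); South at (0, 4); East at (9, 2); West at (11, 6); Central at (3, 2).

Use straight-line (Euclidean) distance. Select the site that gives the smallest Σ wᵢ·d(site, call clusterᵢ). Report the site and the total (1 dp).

North, total 1944.1 km

Total weighted distance at each candidate:
  North (8, 11): total = 1944.1
  South (0, 4): total = 2352.7
  East (9, 2): total = 2285.4
  West (11, 6): total = 2090.1
  Central (3, 2): total = 2150.3
Minimum is at North with total 1944.1 km.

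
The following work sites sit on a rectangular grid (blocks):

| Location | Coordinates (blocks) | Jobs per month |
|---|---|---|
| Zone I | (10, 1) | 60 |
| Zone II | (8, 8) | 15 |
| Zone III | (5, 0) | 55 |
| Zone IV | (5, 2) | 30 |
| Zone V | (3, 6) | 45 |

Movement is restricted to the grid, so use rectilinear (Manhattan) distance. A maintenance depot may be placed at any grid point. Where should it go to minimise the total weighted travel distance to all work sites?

(5, 1)

Manhattan distance separates: Σwᵢ(|x−xᵢ|+|y−yᵢ|) = Σwᵢ|x−xᵢ| + Σwᵢ|y−yᵢ|, so x and y are optimised independently as 1-D weighted medians.
Total weight W = 205; half = 102.5.
x-coordinate, sorted with cumulative weight:
  x=3 (Zone V, w=45) cum 45
  x=5 (Zone III, w=55) cum 100
  x=5 (Zone IV, w=30) cum 130  ← median
  x=8 (Zone II, w=15) cum 145
  x=10 (Zone I, w=60) cum 205
⇒ x* = 5
y-coordinate, sorted with cumulative weight:
  y=0 (Zone III, w=55) cum 55
  y=1 (Zone I, w=60) cum 115  ← median
  y=2 (Zone IV, w=30) cum 145
  y=6 (Zone V, w=45) cum 190
  y=8 (Zone II, w=15) cum 205
⇒ y* = 1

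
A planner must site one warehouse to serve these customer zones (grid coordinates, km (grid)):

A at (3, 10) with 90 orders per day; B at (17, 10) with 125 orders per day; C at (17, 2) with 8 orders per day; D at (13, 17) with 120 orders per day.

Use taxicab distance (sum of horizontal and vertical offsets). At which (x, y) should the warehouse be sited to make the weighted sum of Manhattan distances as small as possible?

(13, 10)

Manhattan distance separates: Σwᵢ(|x−xᵢ|+|y−yᵢ|) = Σwᵢ|x−xᵢ| + Σwᵢ|y−yᵢ|, so x and y are optimised independently as 1-D weighted medians.
Total weight W = 343; half = 171.5.
x-coordinate, sorted with cumulative weight:
  x=3 (A, w=90) cum 90
  x=13 (D, w=120) cum 210  ← median
  x=17 (B, w=125) cum 335
  x=17 (C, w=8) cum 343
⇒ x* = 13
y-coordinate, sorted with cumulative weight:
  y=2 (C, w=8) cum 8
  y=10 (A, w=90) cum 98
  y=10 (B, w=125) cum 223  ← median
  y=17 (D, w=120) cum 343
⇒ y* = 10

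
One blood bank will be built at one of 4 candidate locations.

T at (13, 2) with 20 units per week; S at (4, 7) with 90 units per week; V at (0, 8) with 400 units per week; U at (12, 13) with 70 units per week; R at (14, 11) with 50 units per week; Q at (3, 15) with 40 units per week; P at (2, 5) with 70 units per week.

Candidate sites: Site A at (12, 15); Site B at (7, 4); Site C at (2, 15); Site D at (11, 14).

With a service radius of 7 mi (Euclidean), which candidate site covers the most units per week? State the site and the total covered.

Site B, covering 180

Coverage radius r = 7 mi; a point is covered iff (Δx)²+(Δy)² ≤ 7² = 49.
  Site A (12, 15): covers {U, R} → 120
  Site B (7, 4): covers {T, S, P} → 180
  Site C (2, 15): covers {Q} → 40
  Site D (11, 14): covers {U, R} → 120
Maximum coverage at Site B: 180 units per week.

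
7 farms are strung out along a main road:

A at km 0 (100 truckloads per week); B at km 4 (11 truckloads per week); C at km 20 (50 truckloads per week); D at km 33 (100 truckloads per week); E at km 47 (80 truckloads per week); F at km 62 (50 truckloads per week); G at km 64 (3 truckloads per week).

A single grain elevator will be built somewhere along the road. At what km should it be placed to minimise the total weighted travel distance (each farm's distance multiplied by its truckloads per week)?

For a sum of weighted absolute distances on a line, the optimum is the weighted median (not the mean). Total weight W = 394; half-weight = 197.
Sort by position and accumulate weight:
  km 0 (A, w=100) → cum 100
  km 4 (B, w=11) → cum 111
  km 20 (C, w=50) → cum 161
  km 33 (D, w=100) → cum 261  ≥ 197 → median here
  km 47 (E, w=80) → cum 341
  km 62 (F, w=50) → cum 391
  km 64 (G, w=3) → cum 394
Optimal location: km 33.

x = 33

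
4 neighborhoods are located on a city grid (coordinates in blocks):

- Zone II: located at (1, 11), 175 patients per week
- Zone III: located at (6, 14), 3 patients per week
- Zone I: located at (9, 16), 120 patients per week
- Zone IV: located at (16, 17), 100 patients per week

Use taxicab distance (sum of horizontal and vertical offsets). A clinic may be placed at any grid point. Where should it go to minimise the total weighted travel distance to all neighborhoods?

Manhattan distance separates: Σwᵢ(|x−xᵢ|+|y−yᵢ|) = Σwᵢ|x−xᵢ| + Σwᵢ|y−yᵢ|, so x and y are optimised independently as 1-D weighted medians.
Total weight W = 398; half = 199.
x-coordinate, sorted with cumulative weight:
  x=1 (Zone II, w=175) cum 175
  x=6 (Zone III, w=3) cum 178
  x=9 (Zone I, w=120) cum 298  ← median
  x=16 (Zone IV, w=100) cum 398
⇒ x* = 9
y-coordinate, sorted with cumulative weight:
  y=11 (Zone II, w=175) cum 175
  y=14 (Zone III, w=3) cum 178
  y=16 (Zone I, w=120) cum 298  ← median
  y=17 (Zone IV, w=100) cum 398
⇒ y* = 16

(9, 16)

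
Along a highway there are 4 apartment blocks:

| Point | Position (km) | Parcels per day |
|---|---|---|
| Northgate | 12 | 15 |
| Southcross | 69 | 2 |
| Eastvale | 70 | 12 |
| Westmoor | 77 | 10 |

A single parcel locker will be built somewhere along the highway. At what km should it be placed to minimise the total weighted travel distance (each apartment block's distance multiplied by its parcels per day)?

x = 70

For a sum of weighted absolute distances on a line, the optimum is the weighted median (not the mean). Total weight W = 39; half-weight = 19.5.
Sort by position and accumulate weight:
  km 12 (Northgate, w=15) → cum 15
  km 69 (Southcross, w=2) → cum 17
  km 70 (Eastvale, w=12) → cum 29  ≥ 19.5 → median here
  km 77 (Westmoor, w=10) → cum 39
Optimal location: km 70.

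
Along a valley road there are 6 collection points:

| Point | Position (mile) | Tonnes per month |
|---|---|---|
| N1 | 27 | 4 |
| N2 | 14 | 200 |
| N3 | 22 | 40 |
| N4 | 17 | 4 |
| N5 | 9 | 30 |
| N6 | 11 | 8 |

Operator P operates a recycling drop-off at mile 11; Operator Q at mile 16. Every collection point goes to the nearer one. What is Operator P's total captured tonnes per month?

The indifferent point is the midpoint (11+16)/2 = 13.5; collection points left of it (closer to Operator P at 11) go to Operator P, those right go to Operator Q.
  N5 at 9 (w=30) → Operator P
  N6 at 11 (w=8) → Operator P
  N2 at 14 (w=200) → Operator Q
  N4 at 17 (w=4) → Operator Q
  N3 at 22 (w=40) → Operator Q
  N1 at 27 (w=4) → Operator Q
Operator P captures 38; Operator Q captures 248.

38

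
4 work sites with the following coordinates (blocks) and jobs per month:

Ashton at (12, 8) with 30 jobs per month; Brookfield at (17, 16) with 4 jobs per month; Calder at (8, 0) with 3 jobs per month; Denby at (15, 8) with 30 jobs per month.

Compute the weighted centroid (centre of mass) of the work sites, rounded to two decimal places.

The minimiser of Σwᵢ‖p−pᵢ‖² is the weighted centroid p* = (Σwᵢpᵢ)/(Σwᵢ).
Σwᵢ = 67.
Σwᵢxᵢ = 30·12 + 4·17 + 3·8 + 30·15 = 902.
Σwᵢyᵢ = 30·8 + 4·16 + 3·0 + 30·8 = 544.
x* = 902/67 = 13.46, y* = 544/67 = 8.12.

(13.46, 8.12)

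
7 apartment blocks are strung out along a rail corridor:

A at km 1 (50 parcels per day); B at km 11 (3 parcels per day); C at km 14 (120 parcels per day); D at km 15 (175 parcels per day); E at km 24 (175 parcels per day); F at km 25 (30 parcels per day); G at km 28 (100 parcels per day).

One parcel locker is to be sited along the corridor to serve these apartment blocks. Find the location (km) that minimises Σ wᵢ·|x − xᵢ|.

For a sum of weighted absolute distances on a line, the optimum is the weighted median (not the mean). Total weight W = 653; half-weight = 326.5.
Sort by position and accumulate weight:
  km 1 (A, w=50) → cum 50
  km 11 (B, w=3) → cum 53
  km 14 (C, w=120) → cum 173
  km 15 (D, w=175) → cum 348  ≥ 326.5 → median here
  km 24 (E, w=175) → cum 523
  km 25 (F, w=30) → cum 553
  km 28 (G, w=100) → cum 653
Optimal location: km 15.

x = 15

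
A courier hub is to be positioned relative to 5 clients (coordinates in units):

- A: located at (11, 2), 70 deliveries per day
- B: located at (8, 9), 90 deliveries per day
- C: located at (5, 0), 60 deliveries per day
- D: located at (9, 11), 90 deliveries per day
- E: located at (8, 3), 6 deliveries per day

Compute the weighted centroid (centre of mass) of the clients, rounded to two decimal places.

The minimiser of Σwᵢ‖p−pᵢ‖² is the weighted centroid p* = (Σwᵢpᵢ)/(Σwᵢ).
Σwᵢ = 316.
Σwᵢxᵢ = 70·11 + 90·8 + 60·5 + 90·9 + 6·8 = 2648.
Σwᵢyᵢ = 70·2 + 90·9 + 60·0 + 90·11 + 6·3 = 1958.
x* = 2648/316 = 8.38, y* = 1958/316 = 6.20.

(8.38, 6.20)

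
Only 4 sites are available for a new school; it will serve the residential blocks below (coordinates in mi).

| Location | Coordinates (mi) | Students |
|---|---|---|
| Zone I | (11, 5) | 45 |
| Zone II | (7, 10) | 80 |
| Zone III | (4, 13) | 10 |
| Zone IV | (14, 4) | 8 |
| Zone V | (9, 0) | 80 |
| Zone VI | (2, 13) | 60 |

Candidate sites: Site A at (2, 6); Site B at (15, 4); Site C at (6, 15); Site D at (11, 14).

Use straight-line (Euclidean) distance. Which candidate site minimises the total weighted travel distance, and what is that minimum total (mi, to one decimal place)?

Site A, total 2247.4 mi

Total weighted distance at each candidate:
  Site A (2, 6): total = 2247.4
  Site B (15, 4): total = 2661.2
  Site C (6, 15): total = 2540.2
  Site D (11, 14): total = 2686.5
Minimum is at Site A with total 2247.4 mi.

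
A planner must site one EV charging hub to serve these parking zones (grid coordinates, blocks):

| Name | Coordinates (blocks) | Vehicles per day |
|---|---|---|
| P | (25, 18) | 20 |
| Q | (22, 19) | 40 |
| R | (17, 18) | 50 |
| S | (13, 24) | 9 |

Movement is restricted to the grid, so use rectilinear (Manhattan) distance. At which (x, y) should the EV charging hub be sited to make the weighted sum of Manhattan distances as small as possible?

(22, 18)

Manhattan distance separates: Σwᵢ(|x−xᵢ|+|y−yᵢ|) = Σwᵢ|x−xᵢ| + Σwᵢ|y−yᵢ|, so x and y are optimised independently as 1-D weighted medians.
Total weight W = 119; half = 59.5.
x-coordinate, sorted with cumulative weight:
  x=13 (S, w=9) cum 9
  x=17 (R, w=50) cum 59
  x=22 (Q, w=40) cum 99  ← median
  x=25 (P, w=20) cum 119
⇒ x* = 22
y-coordinate, sorted with cumulative weight:
  y=18 (P, w=20) cum 20
  y=18 (R, w=50) cum 70  ← median
  y=19 (Q, w=40) cum 110
  y=24 (S, w=9) cum 119
⇒ y* = 18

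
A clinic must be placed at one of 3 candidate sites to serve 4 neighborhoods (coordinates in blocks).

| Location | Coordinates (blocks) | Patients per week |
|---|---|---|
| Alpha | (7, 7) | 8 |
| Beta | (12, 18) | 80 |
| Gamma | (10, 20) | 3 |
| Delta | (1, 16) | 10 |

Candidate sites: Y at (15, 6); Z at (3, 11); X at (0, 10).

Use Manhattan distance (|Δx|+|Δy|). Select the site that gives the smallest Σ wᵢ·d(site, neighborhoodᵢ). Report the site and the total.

Z, total 1462 blocks

Total weighted distance at each candidate:
  Y (15, 6): total = 1569
  Z (3, 11): total = 1462
  X (0, 10): total = 1810
Minimum is at Z with total 1462 blocks.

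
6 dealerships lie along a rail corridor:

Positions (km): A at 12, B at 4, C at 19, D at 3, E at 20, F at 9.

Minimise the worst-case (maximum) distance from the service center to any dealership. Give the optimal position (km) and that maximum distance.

location 11.5, max distance 8.5

The 1-center on a line is the midpoint of the two extreme points: leftmost at 3, rightmost at 20.
Optimal location = (3 + 20)/2 = 11.5; maximum distance = (20 − 3)/2 = 8.5.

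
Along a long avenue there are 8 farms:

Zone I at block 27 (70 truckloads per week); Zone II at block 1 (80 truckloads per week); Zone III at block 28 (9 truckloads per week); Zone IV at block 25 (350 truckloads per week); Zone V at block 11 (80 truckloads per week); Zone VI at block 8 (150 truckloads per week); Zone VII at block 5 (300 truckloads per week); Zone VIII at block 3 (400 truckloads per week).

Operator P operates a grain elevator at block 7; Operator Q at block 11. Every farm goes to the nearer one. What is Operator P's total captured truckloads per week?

930

The indifferent point is the midpoint (7+11)/2 = 9; farms left of it (closer to Operator P at 7) go to Operator P, those right go to Operator Q.
  Zone II at 1 (w=80) → Operator P
  Zone VIII at 3 (w=400) → Operator P
  Zone VII at 5 (w=300) → Operator P
  Zone VI at 8 (w=150) → Operator P
  Zone V at 11 (w=80) → Operator Q
  Zone IV at 25 (w=350) → Operator Q
  Zone I at 27 (w=70) → Operator Q
  Zone III at 28 (w=9) → Operator Q
Operator P captures 930; Operator Q captures 509.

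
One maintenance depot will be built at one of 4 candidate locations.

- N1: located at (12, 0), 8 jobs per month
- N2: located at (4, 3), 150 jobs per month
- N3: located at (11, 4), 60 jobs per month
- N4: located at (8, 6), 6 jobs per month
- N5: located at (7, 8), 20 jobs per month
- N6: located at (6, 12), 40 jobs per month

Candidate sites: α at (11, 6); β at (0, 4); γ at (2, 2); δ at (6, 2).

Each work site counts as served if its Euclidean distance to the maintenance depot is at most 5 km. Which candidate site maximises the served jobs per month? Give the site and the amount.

Coverage radius r = 5 km; a point is covered iff (Δx)²+(Δy)² ≤ 5² = 25.
  α (11, 6): covers {N3, N4, N5} → 86
  β (0, 4): covers {N2} → 150
  γ (2, 2): covers {N2} → 150
  δ (6, 2): covers {N2, N4} → 156
Maximum coverage at δ: 156 jobs per month.

δ, covering 156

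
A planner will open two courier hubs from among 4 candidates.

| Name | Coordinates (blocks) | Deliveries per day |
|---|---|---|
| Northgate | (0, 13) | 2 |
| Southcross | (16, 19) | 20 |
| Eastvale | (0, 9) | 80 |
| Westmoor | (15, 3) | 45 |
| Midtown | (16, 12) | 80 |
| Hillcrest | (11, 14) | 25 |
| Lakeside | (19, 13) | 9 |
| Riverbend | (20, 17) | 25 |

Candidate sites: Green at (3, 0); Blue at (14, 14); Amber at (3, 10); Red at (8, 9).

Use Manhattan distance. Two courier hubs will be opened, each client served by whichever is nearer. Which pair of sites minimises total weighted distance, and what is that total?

Evaluate every pair (each demand assigned to the nearer of the two):
  {Blue, Amber}: total = 1686
  {Blue, Red}: total = 2018
  {Green, Blue}: total = 2344
  {Amber, Red}: total = 2992
  {Green, Red}: total = 3324
  {Green, Amber}: total = 3718
Best pair: {Blue, Amber} with total 1686.

{Blue, Amber}, total 1686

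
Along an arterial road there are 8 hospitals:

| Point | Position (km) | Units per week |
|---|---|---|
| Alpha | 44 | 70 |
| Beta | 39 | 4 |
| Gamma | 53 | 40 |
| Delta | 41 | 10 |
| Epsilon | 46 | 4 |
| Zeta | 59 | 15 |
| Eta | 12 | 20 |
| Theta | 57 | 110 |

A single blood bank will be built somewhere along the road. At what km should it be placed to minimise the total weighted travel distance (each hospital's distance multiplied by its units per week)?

For a sum of weighted absolute distances on a line, the optimum is the weighted median (not the mean). Total weight W = 273; half-weight = 136.5.
Sort by position and accumulate weight:
  km 12 (Eta, w=20) → cum 20
  km 39 (Beta, w=4) → cum 24
  km 41 (Delta, w=10) → cum 34
  km 44 (Alpha, w=70) → cum 104
  km 46 (Epsilon, w=4) → cum 108
  km 53 (Gamma, w=40) → cum 148  ≥ 136.5 → median here
  km 57 (Theta, w=110) → cum 258
  km 59 (Zeta, w=15) → cum 273
Optimal location: km 53.

x = 53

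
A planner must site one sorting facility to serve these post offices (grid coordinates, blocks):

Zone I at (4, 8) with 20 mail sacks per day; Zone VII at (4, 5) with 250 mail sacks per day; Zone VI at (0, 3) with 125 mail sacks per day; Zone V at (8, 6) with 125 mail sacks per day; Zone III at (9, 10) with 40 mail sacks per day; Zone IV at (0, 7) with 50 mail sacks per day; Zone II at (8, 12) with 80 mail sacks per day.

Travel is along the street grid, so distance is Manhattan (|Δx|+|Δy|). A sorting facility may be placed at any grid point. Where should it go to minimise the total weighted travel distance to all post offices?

(4, 5)

Manhattan distance separates: Σwᵢ(|x−xᵢ|+|y−yᵢ|) = Σwᵢ|x−xᵢ| + Σwᵢ|y−yᵢ|, so x and y are optimised independently as 1-D weighted medians.
Total weight W = 690; half = 345.
x-coordinate, sorted with cumulative weight:
  x=0 (Zone VI, w=125) cum 125
  x=0 (Zone IV, w=50) cum 175
  x=4 (Zone I, w=20) cum 195
  x=4 (Zone VII, w=250) cum 445  ← median
  x=8 (Zone V, w=125) cum 570
  x=8 (Zone II, w=80) cum 650
  x=9 (Zone III, w=40) cum 690
⇒ x* = 4
y-coordinate, sorted with cumulative weight:
  y=3 (Zone VI, w=125) cum 125
  y=5 (Zone VII, w=250) cum 375  ← median
  y=6 (Zone V, w=125) cum 500
  y=7 (Zone IV, w=50) cum 550
  y=8 (Zone I, w=20) cum 570
  y=10 (Zone III, w=40) cum 610
  y=12 (Zone II, w=80) cum 690
⇒ y* = 5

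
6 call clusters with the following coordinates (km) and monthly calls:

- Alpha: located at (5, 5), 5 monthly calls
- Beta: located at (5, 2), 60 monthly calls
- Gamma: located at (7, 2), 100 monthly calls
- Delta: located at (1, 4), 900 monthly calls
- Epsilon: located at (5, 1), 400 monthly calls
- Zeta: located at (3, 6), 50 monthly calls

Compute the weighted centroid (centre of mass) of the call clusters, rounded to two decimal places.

The minimiser of Σwᵢ‖p−pᵢ‖² is the weighted centroid p* = (Σwᵢpᵢ)/(Σwᵢ).
Σwᵢ = 1515.
Σwᵢxᵢ = 5·5 + 60·5 + 100·7 + 900·1 + 400·5 + 50·3 = 4075.
Σwᵢyᵢ = 5·5 + 60·2 + 100·2 + 900·4 + 400·1 + 50·6 = 4645.
x* = 4075/1515 = 2.69, y* = 4645/1515 = 3.07.

(2.69, 3.07)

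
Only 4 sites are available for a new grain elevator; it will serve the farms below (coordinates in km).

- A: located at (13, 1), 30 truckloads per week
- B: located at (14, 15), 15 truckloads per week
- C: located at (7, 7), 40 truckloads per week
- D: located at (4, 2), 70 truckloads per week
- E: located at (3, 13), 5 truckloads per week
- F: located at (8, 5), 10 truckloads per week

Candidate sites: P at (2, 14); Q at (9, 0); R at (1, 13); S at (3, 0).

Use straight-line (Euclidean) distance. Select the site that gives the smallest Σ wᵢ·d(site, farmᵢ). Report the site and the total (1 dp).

Total weighted distance at each candidate:
  P (2, 14): total = 2002.4
  Q (9, 0): total = 1151.6
  R (1, 13): total = 1960.2
  S (3, 0): total = 1195.2
Minimum is at Q with total 1151.6 km.

Q, total 1151.6 km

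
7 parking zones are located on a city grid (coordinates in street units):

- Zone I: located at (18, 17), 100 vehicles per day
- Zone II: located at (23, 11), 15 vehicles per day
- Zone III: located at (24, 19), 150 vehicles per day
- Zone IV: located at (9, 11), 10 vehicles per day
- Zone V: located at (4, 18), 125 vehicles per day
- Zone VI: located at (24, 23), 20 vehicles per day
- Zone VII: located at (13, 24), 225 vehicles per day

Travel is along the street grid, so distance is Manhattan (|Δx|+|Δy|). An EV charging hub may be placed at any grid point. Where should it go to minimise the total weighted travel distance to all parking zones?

Manhattan distance separates: Σwᵢ(|x−xᵢ|+|y−yᵢ|) = Σwᵢ|x−xᵢ| + Σwᵢ|y−yᵢ|, so x and y are optimised independently as 1-D weighted medians.
Total weight W = 645; half = 322.5.
x-coordinate, sorted with cumulative weight:
  x=4 (Zone V, w=125) cum 125
  x=9 (Zone IV, w=10) cum 135
  x=13 (Zone VII, w=225) cum 360  ← median
  x=18 (Zone I, w=100) cum 460
  x=23 (Zone II, w=15) cum 475
  x=24 (Zone III, w=150) cum 625
  x=24 (Zone VI, w=20) cum 645
⇒ x* = 13
y-coordinate, sorted with cumulative weight:
  y=11 (Zone II, w=15) cum 15
  y=11 (Zone IV, w=10) cum 25
  y=17 (Zone I, w=100) cum 125
  y=18 (Zone V, w=125) cum 250
  y=19 (Zone III, w=150) cum 400  ← median
  y=23 (Zone VI, w=20) cum 420
  y=24 (Zone VII, w=225) cum 645
⇒ y* = 19

(13, 19)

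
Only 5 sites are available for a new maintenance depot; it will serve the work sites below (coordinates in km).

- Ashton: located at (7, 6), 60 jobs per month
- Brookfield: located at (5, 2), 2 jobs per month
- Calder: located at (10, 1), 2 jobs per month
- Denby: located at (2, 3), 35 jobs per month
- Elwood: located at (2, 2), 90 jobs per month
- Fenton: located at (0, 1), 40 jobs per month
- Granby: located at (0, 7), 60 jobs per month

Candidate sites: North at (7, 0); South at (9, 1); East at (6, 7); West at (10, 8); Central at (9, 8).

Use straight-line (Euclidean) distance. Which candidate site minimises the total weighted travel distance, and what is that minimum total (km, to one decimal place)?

Total weighted distance at each candidate:
  North (7, 0): total = 1937.5
  South (9, 1): total = 2233.6
  East (6, 7): total = 1583.2
  West (10, 8): total = 2567.4
  Central (9, 8): total = 2328.5
Minimum is at East with total 1583.2 km.

East, total 1583.2 km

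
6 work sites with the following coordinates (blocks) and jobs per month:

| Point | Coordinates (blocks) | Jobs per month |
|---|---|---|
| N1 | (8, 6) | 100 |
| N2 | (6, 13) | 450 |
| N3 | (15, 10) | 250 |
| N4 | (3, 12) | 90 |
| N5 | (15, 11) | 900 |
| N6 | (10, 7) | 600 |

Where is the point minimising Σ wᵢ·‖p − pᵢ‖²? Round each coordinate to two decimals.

(11.31, 10.10)

The minimiser of Σwᵢ‖p−pᵢ‖² is the weighted centroid p* = (Σwᵢpᵢ)/(Σwᵢ).
Σwᵢ = 2390.
Σwᵢxᵢ = 100·8 + 450·6 + 250·15 + 90·3 + 900·15 + 600·10 = 27020.
Σwᵢyᵢ = 100·6 + 450·13 + 250·10 + 90·12 + 900·11 + 600·7 = 24130.
x* = 27020/2390 = 11.31, y* = 24130/2390 = 10.10.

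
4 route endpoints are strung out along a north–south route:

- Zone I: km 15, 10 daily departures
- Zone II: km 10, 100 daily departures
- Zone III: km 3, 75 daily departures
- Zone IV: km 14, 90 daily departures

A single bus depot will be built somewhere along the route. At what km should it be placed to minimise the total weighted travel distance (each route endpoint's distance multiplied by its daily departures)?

For a sum of weighted absolute distances on a line, the optimum is the weighted median (not the mean). Total weight W = 275; half-weight = 137.5.
Sort by position and accumulate weight:
  km 3 (Zone III, w=75) → cum 75
  km 10 (Zone II, w=100) → cum 175  ≥ 137.5 → median here
  km 14 (Zone IV, w=90) → cum 265
  km 15 (Zone I, w=10) → cum 275
Optimal location: km 10.

x = 10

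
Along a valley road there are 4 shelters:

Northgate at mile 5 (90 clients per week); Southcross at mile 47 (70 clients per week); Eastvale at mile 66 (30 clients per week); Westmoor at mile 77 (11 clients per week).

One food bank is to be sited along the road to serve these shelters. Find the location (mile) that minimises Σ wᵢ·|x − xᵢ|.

For a sum of weighted absolute distances on a line, the optimum is the weighted median (not the mean). Total weight W = 201; half-weight = 100.5.
Sort by position and accumulate weight:
  mile 5 (Northgate, w=90) → cum 90
  mile 47 (Southcross, w=70) → cum 160  ≥ 100.5 → median here
  mile 66 (Eastvale, w=30) → cum 190
  mile 77 (Westmoor, w=11) → cum 201
Optimal location: mile 47.

x = 47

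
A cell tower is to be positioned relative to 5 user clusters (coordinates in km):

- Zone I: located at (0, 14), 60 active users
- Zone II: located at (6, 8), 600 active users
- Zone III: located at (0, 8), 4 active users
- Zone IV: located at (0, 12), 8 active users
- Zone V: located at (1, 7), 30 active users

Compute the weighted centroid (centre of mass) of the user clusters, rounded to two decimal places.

(5.17, 8.52)

The minimiser of Σwᵢ‖p−pᵢ‖² is the weighted centroid p* = (Σwᵢpᵢ)/(Σwᵢ).
Σwᵢ = 702.
Σwᵢxᵢ = 60·0 + 600·6 + 4·0 + 8·0 + 30·1 = 3630.
Σwᵢyᵢ = 60·14 + 600·8 + 4·8 + 8·12 + 30·7 = 5978.
x* = 3630/702 = 5.17, y* = 5978/702 = 8.52.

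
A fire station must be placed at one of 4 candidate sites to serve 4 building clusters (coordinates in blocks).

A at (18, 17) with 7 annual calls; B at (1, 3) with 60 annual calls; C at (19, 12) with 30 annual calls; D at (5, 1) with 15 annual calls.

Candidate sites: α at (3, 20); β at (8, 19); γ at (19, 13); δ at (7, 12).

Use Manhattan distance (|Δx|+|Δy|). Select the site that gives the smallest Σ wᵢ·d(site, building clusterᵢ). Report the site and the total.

δ, total 1567 blocks

Total weighted distance at each candidate:
  α (3, 20): total = 2301
  β (8, 19): total = 2319
  γ (19, 13): total = 2135
  δ (7, 12): total = 1567
Minimum is at δ with total 1567 blocks.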